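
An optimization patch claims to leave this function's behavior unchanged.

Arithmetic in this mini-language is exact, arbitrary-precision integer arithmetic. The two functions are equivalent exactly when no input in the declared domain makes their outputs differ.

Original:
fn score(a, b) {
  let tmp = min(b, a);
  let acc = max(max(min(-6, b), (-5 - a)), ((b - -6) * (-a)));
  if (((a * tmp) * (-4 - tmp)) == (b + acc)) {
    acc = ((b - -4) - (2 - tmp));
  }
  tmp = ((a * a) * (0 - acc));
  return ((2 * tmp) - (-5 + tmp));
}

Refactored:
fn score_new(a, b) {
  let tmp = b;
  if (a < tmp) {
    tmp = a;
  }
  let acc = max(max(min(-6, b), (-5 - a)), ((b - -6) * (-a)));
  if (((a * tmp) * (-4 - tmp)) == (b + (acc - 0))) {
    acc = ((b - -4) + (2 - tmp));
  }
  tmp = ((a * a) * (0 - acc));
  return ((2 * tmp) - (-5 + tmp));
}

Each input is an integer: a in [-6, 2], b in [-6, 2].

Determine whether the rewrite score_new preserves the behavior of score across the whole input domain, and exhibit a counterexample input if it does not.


There is a counterexample at a=-2, b=-4: 29 on one side, -19 on the other.
score: tmp = -4; acc = 4; (((a * tmp) * (-4 - tmp)) == (b + acc)) -> true; acc = -6; tmp = 24; return 29
score_new: tmp = -4; (a < tmp) -> false; acc = 4; (((a * tmp) * (-4 - tmp)) == (b + (acc - 0))) -> true; acc = 6; tmp = -24; return -19
verdict: not equivalent; witness: a=-2, b=-4


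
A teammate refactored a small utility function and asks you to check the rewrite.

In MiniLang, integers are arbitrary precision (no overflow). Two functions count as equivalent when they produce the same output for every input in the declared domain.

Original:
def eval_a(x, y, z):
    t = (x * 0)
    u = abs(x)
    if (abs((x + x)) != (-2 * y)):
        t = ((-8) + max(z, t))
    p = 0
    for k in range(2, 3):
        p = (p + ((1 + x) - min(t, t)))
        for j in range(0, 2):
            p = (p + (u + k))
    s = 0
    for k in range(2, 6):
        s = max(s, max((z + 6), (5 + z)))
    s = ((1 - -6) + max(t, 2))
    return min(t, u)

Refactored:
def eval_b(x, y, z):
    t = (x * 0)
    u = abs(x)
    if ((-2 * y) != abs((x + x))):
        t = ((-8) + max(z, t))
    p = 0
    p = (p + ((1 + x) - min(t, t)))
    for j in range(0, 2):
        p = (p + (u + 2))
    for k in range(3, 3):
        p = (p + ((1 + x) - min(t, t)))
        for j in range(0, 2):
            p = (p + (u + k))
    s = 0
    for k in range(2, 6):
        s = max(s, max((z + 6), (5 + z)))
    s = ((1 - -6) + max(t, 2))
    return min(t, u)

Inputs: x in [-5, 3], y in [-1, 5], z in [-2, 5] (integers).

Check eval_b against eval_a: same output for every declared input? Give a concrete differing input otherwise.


Side by side, the visible changes include: statement counts differ; and min/max/abs usage differs; and arithmetic usage differs; and constant usage differs; and loop structure differs.
Spot check at x=-3, y=2, z=2 — eval_a: t := 0 | u := 3 | (abs((x + x)) != (-2 * y)): true | t := -6 | p := 0 | iter k=2: | p := 4 | iter j=0: | p := 9 | iter j=1: | p := 14 | s := 0 | iter k=2: | s := 8 | iter k=3: | s := 8 | iter k=4: | s := 8 | iter k=5: | s := 8 | s := 9 | result -6. eval_b: t := 0 | u := 3 | ((-2 * y) != abs((x + x))): true | t := -6 | p := 0 | p := 4 | iter j=0: | p := 9 | iter j=1: | p := 14 | loop over k: empty range | s := 0 | iter k=2: | s := 8 | iter k=3: | s := 8 | iter k=4: | s := 8 | iter k=5: | s := 8 | s := 9 | result -6. Both give -6.
An exhaustive pass over the 504 declared inputs shows identical outputs.
verdict: equivalent


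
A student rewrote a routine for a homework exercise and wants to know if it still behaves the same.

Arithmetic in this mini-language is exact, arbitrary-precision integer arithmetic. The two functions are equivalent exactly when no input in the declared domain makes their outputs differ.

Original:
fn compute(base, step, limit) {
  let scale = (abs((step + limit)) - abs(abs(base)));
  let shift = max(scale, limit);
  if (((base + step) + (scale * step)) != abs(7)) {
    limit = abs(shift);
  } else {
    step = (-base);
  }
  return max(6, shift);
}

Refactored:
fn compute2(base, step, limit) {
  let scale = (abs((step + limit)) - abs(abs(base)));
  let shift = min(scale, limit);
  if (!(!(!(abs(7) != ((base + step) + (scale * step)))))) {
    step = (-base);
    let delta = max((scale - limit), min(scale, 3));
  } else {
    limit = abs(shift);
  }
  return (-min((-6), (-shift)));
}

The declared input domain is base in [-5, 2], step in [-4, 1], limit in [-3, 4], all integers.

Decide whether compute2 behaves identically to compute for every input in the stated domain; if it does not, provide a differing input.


Evaluate both at base=0, step=-4, limit=-3.
compute: scale becomes 7; next shift becomes 7; next (((base + step) + (scale * step)) != abs(7)) evaluates to true; next limit becomes 7; next final value 7
compute2: scale becomes 7; next shift becomes -3; next (!(!(!(abs(7) != ((base + step) + (scale * step)))))) evaluates to false; next limit becomes 3; next final value 6
7 vs 6 — the two versions disagree here.
verdict: not equivalent; witness: base=0, step=-4, limit=-3


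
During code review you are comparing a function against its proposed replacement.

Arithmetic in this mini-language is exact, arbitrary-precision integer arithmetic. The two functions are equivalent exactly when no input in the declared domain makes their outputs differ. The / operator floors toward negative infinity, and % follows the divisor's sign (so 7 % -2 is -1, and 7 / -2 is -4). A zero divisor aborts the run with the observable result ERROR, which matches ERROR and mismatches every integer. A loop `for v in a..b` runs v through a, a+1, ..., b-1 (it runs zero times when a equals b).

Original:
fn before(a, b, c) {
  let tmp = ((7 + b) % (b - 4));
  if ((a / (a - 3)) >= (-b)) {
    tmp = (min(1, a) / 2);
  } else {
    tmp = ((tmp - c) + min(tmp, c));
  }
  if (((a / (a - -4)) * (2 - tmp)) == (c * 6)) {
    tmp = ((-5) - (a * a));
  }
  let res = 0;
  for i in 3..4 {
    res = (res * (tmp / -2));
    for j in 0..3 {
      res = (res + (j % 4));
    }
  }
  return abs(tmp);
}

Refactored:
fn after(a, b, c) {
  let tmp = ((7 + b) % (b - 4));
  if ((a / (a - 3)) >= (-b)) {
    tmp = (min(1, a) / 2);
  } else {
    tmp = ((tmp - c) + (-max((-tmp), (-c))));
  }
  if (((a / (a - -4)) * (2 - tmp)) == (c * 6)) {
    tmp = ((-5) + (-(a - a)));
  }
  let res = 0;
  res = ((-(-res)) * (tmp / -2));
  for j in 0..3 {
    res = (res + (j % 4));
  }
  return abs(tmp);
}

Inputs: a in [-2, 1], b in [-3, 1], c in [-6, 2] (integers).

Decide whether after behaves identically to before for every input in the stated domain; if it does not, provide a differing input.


Run the pair on a=1, b=-3, c=0.
before: tmp=-3, then ((a / (a - 3)) >= (-b)) is false, then tmp=-6, then (((a / (a - -4)) * (2 - tmp)) == (c * 6)) is true, then tmp=-6, then res=0, then (i=3), then res=0, then (j=0), then res=0, then (j=1), then res=1, then (j=2), then res=3, then returns 6
after: tmp=-3, then ((a / (a - 3)) >= (-b)) is false, then tmp=-6, then (((a / (a - -4)) * (2 - tmp)) == (c * 6)) is true, then tmp=-5, then res=0, then res=0, then (j=0), then res=0, then (j=1), then res=1, then (j=2), then res=3, then returns 5
6 and 5 differ, so these are not the same function on this domain.
verdict: not equivalent; witness: a=1, b=-3, c=0


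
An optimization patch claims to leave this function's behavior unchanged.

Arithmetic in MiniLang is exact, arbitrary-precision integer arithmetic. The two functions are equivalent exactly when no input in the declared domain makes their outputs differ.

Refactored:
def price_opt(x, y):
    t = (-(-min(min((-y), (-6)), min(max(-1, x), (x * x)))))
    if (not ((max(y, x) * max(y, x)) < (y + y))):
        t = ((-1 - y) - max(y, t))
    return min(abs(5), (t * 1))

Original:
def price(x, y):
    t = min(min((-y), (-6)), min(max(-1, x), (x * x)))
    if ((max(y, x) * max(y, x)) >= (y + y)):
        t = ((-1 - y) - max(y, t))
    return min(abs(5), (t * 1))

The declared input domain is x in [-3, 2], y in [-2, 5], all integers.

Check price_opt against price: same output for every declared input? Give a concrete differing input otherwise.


Equivalent — the differences include boolean connective usage differs; and comparison usage differs, yet no declared input distinguishes the two.
Tracing x=-1, y=4: price: t = -6; ((max(y, x) * max(y, x)) >= (y + y)) -> true; t = -9; return -9 | price_opt: t = -6; (not ((max(y, x) * max(y, x)) < (y + y))) -> true; t = -9; return -9 — matching result -9.
Checked all 48 inputs in the declared domain: the outputs agree on every one.
verdict: equivalent


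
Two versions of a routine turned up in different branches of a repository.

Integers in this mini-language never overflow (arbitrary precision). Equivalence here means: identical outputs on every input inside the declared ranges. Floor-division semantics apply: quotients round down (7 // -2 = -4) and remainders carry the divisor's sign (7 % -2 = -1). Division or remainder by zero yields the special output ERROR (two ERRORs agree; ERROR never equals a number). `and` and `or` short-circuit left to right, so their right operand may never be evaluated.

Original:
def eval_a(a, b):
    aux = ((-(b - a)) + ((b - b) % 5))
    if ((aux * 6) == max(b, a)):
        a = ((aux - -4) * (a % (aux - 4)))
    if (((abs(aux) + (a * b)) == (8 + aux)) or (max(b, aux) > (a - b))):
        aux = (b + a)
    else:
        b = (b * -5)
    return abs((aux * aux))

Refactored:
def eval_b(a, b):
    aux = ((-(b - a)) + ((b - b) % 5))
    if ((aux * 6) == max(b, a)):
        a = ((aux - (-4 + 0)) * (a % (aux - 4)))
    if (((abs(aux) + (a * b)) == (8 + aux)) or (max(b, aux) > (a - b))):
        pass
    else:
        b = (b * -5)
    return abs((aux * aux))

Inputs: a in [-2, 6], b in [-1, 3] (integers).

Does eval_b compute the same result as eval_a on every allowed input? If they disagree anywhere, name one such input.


Take a=-2, b=1.
eval_a: aux becomes -3; next ((aux * 6) == max(b, a)) evaluates to false; next (((abs(aux) + (a * b)) == (8 + aux)) or (max(b, aux) > (a - b))) evaluates to true; next aux becomes -1; next final value 1
eval_b: aux becomes -3; next ((aux * 6) == max(b, a)) evaluates to false; next (((abs(aux) + (a * b)) == (8 + aux)) or (max(b, aux) > (a - b))) evaluates to true; next final value 9
1 and 9 differ, so these are not the same function on this domain.
verdict: not equivalent; witness: a=-2, b=1


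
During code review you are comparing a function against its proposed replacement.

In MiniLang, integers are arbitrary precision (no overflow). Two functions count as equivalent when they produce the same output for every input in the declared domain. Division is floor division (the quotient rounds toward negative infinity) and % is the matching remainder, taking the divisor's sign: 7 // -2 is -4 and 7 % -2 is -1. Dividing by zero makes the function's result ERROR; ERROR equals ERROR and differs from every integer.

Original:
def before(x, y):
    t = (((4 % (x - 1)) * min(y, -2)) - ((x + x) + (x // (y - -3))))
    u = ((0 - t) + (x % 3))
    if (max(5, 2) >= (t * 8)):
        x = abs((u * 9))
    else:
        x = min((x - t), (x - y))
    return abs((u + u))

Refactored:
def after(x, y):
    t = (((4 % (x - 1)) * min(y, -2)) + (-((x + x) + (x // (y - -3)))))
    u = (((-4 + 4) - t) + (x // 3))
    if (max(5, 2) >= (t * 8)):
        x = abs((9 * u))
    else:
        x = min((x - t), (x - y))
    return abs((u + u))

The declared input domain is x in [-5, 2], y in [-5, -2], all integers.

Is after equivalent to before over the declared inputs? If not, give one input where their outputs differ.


Try x=-5, y=-5.
before: t := 18 | u := -17 | (max(5, 2) >= (t * 8)): false | x := -23 | result 34
after: t := 18 | u := -20 | (max(5, 2) >= (t * 8)): false | x := -23 | result 40
34 != 40, so the rewrite changes behavior.
verdict: not equivalent; witness: x=-5, y=-5


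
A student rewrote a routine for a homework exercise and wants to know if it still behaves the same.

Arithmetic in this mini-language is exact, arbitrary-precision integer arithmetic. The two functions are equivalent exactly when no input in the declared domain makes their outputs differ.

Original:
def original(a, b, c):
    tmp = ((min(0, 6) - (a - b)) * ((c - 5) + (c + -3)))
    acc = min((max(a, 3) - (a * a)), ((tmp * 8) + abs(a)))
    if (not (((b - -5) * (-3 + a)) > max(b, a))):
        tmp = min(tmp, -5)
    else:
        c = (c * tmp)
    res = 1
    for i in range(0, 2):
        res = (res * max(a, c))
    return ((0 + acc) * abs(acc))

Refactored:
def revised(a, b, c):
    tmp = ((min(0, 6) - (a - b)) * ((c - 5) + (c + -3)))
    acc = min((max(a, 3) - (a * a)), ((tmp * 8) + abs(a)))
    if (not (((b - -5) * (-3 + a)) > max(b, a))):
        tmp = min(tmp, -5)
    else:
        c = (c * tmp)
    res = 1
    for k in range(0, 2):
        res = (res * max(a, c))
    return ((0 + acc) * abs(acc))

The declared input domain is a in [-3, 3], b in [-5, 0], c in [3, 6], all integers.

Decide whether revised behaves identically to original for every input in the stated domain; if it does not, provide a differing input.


Behavior is preserved: although local variable names differ, the outputs never diverge.
As a probe, take a=2, b=-2, c=3: original runs tmp becomes 8; next acc becomes -1; next (not (((b - -5) * (-3 + a)) > max(b, a))) evaluates to true; next tmp becomes -5; next res becomes 1; next at i=0:; next res becomes 3; next at i=1:; next res becomes 9; next final value -1; revised runs tmp becomes 8; next acc becomes -1; next (not (((b - -5) * (-3 + a)) > max(b, a))) evaluates to true; next tmp becomes -5; next res becomes 1; next at k=0:; next res becomes 3; next at k=1:; next res becomes 9; next final value -1; both end at -1.
Across all 168 domain points the two functions coincide.
verdict: equivalent


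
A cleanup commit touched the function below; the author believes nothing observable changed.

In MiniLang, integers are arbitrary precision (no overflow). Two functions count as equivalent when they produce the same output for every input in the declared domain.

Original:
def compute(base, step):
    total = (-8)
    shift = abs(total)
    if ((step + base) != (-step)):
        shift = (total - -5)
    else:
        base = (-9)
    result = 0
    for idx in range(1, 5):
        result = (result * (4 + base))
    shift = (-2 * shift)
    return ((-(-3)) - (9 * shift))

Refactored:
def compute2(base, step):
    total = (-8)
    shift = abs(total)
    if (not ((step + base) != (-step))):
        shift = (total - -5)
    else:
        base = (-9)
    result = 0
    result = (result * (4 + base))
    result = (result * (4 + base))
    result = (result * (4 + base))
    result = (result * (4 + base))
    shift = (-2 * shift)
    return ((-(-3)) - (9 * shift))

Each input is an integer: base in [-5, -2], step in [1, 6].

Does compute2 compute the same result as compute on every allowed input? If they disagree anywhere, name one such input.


Try base=-5, step=1.
compute: total = -8; shift = 8; ((step + base) != (-step)) -> true; shift = -3; result = 0; [idx=1]; result = 0; [idx=2]; result = 0; [idx=3]; result = 0; [idx=4]; result = 0; shift = 6; return -51
compute2: total = -8; shift = 8; (not ((step + base) != (-step))) -> false; base = -9; result = 0; result = 0; result = 0; result = 0; result = 0; shift = -16; return 147
-51 != 147, so the rewrite changes behavior.
verdict: not equivalent; witness: base=-5, step=1


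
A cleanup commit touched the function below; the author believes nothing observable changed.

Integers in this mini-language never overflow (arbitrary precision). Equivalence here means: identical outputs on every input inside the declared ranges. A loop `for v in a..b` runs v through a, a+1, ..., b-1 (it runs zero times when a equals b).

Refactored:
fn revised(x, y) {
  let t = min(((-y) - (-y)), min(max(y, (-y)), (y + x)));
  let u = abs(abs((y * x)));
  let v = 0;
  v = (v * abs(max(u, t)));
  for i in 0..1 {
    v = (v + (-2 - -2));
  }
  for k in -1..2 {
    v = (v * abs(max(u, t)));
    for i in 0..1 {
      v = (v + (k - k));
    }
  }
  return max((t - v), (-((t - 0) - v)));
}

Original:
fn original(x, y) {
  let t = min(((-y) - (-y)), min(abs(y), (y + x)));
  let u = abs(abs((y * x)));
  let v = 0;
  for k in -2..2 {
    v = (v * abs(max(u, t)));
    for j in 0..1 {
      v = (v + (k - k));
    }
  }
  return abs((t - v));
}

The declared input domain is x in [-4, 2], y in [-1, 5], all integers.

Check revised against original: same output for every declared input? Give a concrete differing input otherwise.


Equivalent — the differences include loop structure differs, and local variable names differ, and arithmetic usage differs, and constant usage differs, and statement counts differ, and min/max/abs usage differs, yet no declared input distinguishes the two.
Tracing x=-4, y=1: original: t becomes -3; next u becomes 4; next v becomes 0; next at k=-2:; next v becomes 0; next at j=0:; next v becomes 0; next at k=-1:; next v becomes 0; next at j=0:; next v becomes 0; next at k=0:; next v becomes 0; next at j=0:; next v becomes 0; next at k=1:; next v becomes 0; next at j=0:; next v becomes 0; next final value 3 | revised: t becomes -3; next u becomes 4; next v becomes 0; next v becomes 0; next at i=0:; next v becomes 0; next at k=-1:; next v becomes 0; next at i=0:; next v becomes 0; next at k=0:; next v becomes 0; next at i=0:; next v becomes 0; next at k=1:; next v becomes 0; next at i=0:; next v becomes 0; next final value 3 — matching result 3.
Checked all 49 inputs in the declared domain: the outputs agree on every one.
verdict: equivalent


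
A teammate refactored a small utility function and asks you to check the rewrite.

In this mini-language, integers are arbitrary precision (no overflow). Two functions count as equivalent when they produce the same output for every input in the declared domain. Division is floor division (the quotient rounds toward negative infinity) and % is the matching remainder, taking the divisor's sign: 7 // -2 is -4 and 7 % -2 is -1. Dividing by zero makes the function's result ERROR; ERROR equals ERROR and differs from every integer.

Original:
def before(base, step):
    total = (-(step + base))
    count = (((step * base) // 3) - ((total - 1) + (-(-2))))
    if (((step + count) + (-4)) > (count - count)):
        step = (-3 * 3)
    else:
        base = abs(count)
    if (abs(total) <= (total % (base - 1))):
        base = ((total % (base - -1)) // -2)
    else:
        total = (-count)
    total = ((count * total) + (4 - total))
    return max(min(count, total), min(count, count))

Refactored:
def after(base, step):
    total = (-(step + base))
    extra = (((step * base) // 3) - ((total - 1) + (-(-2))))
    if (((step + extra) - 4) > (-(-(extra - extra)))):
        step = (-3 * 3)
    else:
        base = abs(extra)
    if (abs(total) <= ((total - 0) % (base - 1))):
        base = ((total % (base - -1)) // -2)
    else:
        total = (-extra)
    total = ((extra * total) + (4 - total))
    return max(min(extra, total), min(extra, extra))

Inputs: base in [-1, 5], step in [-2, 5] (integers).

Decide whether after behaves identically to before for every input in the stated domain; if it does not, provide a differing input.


Reading the diff, among the changes: local variable names differ, constant usage differs, arithmetic usage differs.
As a probe, take base=3, step=2: before runs total becomes -5; next count becomes 6; next (((step + count) + (-4)) > (count - count)) evaluates to true; next step becomes -9; next (abs(total) <= (total % (base - 1))) evaluates to false; next total becomes -6; next total becomes -26; next final value 6; after runs total becomes -5; next extra becomes 6; next (((step + extra) - 4) > (-(-(extra - extra)))) evaluates to true; next step becomes -9; next (abs(total) <= ((total - 0) % (base - 1))) evaluates to false; next total becomes -6; next total becomes -26; next final value 6; both end at 6.
Every one of the 56 inputs gives matching results.
verdict: equivalent


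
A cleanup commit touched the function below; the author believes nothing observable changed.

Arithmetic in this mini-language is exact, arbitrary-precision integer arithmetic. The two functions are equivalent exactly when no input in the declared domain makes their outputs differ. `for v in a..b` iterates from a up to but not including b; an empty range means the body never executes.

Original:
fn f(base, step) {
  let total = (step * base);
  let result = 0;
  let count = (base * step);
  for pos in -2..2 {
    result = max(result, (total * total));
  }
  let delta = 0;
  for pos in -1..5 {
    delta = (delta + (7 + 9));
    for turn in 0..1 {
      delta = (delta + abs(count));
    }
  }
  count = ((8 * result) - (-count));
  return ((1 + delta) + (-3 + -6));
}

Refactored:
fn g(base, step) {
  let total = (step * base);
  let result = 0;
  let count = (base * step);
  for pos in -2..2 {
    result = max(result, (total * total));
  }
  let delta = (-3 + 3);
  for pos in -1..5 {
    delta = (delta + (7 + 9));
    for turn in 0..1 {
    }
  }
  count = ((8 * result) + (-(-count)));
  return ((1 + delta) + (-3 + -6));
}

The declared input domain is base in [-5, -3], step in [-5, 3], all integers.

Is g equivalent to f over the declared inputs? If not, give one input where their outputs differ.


At base=-5, step=-5: f gives 238, g gives 88.
verdict: not equivalent; witness: base=-5, step=-5


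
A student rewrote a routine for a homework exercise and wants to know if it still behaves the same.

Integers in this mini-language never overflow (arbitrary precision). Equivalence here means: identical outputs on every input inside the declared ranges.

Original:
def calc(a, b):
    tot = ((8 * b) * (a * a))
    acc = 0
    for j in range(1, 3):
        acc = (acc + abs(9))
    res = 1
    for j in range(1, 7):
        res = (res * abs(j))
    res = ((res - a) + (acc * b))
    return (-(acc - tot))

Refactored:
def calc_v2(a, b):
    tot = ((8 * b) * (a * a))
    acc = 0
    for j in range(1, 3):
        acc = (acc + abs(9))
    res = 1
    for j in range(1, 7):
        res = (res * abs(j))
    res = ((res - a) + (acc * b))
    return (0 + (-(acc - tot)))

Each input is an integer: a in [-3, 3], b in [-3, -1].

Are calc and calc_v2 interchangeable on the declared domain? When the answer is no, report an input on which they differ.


Differences: constant usage differs, plus arithmetic usage differs — yet all 21 inputs agree.
verdict: equivalent


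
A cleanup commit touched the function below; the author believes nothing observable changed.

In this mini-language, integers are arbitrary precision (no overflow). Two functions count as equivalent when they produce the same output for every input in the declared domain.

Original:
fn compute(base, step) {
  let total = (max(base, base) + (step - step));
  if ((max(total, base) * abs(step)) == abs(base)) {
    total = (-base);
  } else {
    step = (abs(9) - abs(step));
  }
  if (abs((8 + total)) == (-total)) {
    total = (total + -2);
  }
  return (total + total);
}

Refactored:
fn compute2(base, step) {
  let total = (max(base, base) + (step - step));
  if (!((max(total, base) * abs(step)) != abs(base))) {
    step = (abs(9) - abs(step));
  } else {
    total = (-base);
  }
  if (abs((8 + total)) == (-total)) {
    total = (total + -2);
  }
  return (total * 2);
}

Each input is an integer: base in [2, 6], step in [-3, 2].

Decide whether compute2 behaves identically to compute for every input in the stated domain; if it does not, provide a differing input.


At base=2, step=-3: compute gives 4, compute2 gives -4.
verdict: not equivalent; witness: base=2, step=-3


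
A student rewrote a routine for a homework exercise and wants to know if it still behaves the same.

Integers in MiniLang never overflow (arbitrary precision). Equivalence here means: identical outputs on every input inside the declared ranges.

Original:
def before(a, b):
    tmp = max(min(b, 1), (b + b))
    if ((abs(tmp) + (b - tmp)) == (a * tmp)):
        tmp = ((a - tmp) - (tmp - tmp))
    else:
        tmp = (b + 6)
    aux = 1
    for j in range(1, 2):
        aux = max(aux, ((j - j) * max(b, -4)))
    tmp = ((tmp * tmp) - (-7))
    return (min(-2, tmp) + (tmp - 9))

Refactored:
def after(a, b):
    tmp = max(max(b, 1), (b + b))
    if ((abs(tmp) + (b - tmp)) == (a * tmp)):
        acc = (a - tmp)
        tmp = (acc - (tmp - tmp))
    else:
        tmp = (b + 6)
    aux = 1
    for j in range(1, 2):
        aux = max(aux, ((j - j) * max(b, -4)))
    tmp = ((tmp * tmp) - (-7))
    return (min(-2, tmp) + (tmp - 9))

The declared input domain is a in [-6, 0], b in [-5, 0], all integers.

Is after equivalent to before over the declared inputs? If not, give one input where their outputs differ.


a=-5, b=-5 yields -3 from before but 32 from after.
verdict: not equivalent; witness: a=-5, b=-5


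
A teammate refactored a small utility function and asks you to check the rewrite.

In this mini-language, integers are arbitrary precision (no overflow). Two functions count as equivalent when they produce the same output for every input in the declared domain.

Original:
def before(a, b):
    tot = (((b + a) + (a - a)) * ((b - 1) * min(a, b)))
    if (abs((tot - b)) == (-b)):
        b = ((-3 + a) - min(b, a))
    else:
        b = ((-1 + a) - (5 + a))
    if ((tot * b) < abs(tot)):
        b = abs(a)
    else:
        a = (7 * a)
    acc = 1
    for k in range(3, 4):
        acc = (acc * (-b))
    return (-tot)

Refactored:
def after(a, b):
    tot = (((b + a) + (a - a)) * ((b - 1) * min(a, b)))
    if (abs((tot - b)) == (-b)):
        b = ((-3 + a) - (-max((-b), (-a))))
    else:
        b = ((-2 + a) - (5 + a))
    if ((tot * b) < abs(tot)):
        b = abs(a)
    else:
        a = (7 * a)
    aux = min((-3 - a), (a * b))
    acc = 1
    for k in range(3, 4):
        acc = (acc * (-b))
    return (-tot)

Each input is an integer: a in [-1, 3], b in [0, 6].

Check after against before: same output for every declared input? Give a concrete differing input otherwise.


The one real change (`-1` became `-2`) has no effect anywhere in the declared ranges; all 35 inputs agree.
verdict: equivalent


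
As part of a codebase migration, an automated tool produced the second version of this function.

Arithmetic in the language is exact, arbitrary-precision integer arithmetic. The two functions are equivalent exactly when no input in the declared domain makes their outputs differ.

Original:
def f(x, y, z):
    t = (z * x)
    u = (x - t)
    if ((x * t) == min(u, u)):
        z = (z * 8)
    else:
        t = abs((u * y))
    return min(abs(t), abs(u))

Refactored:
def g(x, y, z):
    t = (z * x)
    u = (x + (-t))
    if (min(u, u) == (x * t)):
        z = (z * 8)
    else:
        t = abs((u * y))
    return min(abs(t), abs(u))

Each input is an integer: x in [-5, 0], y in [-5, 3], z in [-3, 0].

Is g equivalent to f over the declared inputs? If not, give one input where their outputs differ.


Reading the diff, among the changes: arithmetic usage differs.
As a probe, take x=0, y=-5, z=0: f runs t := 0 | u := 0 | ((x * t) == min(u, u)): true | z := 0 | result 0; g runs t := 0 | u := 0 | (min(u, u) == (x * t)): true | z := 0 | result 0; both end at 0.
Sweeping the whole domain (216 inputs) finds no disagreement.
verdict: equivalent


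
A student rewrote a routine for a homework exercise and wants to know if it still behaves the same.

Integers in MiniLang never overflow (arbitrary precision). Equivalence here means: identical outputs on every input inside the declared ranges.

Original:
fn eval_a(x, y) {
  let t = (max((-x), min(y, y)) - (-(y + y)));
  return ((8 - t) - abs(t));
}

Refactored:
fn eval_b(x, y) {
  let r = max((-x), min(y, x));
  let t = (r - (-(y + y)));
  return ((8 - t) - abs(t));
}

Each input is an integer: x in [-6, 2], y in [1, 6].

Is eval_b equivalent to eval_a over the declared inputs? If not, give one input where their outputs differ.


These are not equivalent — on x=-5, y=6 the outputs split (-28 vs -26).
eval_a: t = 18; return -28
eval_b: r = 5; t = 17; return -26
verdict: not equivalent; witness: x=-5, y=6


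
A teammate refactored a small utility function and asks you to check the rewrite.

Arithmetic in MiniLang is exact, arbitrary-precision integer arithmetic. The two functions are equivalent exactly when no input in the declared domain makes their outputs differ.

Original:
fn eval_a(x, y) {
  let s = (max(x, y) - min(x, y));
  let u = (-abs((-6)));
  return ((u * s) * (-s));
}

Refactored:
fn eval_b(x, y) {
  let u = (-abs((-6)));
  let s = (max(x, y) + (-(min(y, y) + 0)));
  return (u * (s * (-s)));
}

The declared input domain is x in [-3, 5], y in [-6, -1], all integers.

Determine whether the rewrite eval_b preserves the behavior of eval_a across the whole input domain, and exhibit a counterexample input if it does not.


Not equivalent: x=-3, y=-2 separates them (6 vs 0).
eval_a: s := 1 | u := -6 | result 6
eval_b: u := -6 | s := 0 | result 0
verdict: not equivalent; witness: x=-3, y=-2


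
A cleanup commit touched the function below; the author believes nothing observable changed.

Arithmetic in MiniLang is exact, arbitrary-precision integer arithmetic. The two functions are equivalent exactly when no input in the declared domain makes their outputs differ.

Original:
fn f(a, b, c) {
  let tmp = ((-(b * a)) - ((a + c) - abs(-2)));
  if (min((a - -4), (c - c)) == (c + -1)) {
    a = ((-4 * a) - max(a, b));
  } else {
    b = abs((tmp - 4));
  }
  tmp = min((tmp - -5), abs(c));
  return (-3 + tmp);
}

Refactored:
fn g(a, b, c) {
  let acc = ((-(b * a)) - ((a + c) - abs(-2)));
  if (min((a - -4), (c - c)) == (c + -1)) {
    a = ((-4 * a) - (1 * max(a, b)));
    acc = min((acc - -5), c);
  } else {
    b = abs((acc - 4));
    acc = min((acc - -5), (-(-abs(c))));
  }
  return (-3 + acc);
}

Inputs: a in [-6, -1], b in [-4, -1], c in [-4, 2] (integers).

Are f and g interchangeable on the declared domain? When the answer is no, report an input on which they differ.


At a=-6, b=-2, c=-1: f gives -2, g gives -4.
verdict: not equivalent; witness: a=-6, b=-2, c=-1


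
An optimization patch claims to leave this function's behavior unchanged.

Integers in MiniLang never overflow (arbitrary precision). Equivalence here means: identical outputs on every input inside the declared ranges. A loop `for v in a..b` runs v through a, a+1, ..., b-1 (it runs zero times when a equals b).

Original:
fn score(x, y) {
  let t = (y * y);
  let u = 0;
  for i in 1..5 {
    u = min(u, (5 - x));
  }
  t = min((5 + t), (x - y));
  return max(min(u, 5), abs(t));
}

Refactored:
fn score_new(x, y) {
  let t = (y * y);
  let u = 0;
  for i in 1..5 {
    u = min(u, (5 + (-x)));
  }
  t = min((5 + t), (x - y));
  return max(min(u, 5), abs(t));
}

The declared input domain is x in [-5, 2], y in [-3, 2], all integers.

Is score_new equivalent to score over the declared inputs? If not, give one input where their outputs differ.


Differences: arithmetic usage differs — yet all 48 inputs agree.
verdict: equivalent


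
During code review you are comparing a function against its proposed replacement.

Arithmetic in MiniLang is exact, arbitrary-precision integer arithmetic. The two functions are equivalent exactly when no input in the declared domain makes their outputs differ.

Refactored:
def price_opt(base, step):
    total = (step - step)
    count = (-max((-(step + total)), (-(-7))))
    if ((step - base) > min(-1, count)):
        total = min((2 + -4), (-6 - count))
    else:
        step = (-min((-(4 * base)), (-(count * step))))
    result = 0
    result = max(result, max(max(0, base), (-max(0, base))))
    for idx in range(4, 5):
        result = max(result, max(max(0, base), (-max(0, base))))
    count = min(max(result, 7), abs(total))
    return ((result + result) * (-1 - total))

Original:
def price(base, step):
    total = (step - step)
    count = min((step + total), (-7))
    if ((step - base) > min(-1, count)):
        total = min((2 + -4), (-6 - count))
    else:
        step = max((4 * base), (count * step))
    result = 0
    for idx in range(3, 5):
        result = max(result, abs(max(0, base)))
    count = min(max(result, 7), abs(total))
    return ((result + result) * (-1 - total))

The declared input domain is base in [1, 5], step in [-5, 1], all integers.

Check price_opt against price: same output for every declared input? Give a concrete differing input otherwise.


Reading the diff, among the changes: constant usage differs, statement counts differ, min/max/abs usage differs, loop structure differs.
Tracing base=2, step=-5: price: total becomes 0; next count becomes -7; next ((step - base) > min(-1, count)) evaluates to false; next step becomes 35; next result becomes 0; next at idx=3:; next result becomes 2; next at idx=4:; next result becomes 2; next count becomes 0; next final value -4 | price_opt: total becomes 0; next count becomes -7; next ((step - base) > min(-1, count)) evaluates to false; next step becomes 35; next result becomes 0; next result becomes 2; next at idx=4:; next result becomes 2; next count becomes 0; next final value -4 — matching result -4.
Checked all 35 inputs in the declared domain: the outputs agree on every one.
verdict: equivalent


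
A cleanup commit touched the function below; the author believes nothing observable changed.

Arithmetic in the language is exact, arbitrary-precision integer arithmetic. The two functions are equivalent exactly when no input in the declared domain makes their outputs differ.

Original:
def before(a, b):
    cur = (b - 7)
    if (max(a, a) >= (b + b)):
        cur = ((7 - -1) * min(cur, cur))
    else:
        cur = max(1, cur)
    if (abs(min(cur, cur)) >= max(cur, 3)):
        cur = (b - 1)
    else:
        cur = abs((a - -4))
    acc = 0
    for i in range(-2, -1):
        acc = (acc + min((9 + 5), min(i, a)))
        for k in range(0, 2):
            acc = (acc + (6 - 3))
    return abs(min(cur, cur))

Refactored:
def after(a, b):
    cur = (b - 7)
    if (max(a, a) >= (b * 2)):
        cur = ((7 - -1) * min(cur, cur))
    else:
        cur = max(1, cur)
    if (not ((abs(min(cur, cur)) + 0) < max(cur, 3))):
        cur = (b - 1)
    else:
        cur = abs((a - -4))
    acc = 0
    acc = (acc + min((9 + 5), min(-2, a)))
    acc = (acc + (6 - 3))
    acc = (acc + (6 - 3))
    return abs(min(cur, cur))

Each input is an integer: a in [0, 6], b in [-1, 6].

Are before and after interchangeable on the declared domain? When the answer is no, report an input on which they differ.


Comparing the listings, the differences include: loop structure differs; also arithmetic usage differs; also local variable names differ; also constant usage differs; also comparison usage differs; also statement counts differ; also boolean connective usage differs.
Spot check at a=3, b=1 — before: cur := -6 | (max(a, a) >= (b + b)): true | cur := -48 | (abs(min(cur, cur)) >= max(cur, 3)): true | cur := 0 | acc := 0 | iter i=-2: | acc := -2 | iter k=0: | acc := 1 | iter k=1: | acc := 4 | result 0. after: cur := -6 | (max(a, a) >= (b * 2)): true | cur := -48 | (not ((abs(min(cur, cur)) + 0) < max(cur, 3))): true | cur := 0 | acc := 0 | acc := -2 | acc := 1 | acc := 4 | result 0. Both give 0.
Every one of the 56 inputs gives matching results.
verdict: equivalent


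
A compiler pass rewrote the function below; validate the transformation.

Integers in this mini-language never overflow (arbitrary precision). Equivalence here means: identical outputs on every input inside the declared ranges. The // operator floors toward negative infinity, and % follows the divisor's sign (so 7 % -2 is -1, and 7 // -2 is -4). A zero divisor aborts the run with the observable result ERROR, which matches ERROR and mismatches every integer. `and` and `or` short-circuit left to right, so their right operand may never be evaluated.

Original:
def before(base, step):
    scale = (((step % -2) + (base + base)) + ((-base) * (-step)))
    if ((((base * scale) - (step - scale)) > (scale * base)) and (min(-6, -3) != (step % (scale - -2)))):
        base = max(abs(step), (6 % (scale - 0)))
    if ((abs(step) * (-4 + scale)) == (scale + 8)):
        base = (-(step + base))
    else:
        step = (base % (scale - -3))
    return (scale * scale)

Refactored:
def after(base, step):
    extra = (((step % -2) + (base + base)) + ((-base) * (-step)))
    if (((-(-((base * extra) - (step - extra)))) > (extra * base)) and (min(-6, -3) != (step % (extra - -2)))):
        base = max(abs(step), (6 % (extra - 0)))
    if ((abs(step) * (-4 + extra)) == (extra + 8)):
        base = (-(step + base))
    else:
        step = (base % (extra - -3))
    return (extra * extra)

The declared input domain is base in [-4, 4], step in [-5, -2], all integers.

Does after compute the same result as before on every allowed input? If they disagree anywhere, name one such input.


The two versions differ — the changes include local variable names differ.
Spot check at base=2, step=-3 — before: scale = -3; ((((base * scale) - (step - scale)) > (scale * base)) and (min(-6, -3) != (step % (scale - -2)))) -> false; ((abs(step) * (-4 + scale)) == (scale + 8)) -> false; division by zero -> ERROR. after: extra = -3; (((-(-((base * extra) - (step - extra)))) > (extra * base)) and (min(-6, -3) != (step % (extra - -2)))) -> false; ((abs(step) * (-4 + extra)) == (extra + 8)) -> false; division by zero -> ERROR. Both give ERROR.
Checked all 36 inputs in the declared domain: the outputs agree on every one.
verdict: equivalent


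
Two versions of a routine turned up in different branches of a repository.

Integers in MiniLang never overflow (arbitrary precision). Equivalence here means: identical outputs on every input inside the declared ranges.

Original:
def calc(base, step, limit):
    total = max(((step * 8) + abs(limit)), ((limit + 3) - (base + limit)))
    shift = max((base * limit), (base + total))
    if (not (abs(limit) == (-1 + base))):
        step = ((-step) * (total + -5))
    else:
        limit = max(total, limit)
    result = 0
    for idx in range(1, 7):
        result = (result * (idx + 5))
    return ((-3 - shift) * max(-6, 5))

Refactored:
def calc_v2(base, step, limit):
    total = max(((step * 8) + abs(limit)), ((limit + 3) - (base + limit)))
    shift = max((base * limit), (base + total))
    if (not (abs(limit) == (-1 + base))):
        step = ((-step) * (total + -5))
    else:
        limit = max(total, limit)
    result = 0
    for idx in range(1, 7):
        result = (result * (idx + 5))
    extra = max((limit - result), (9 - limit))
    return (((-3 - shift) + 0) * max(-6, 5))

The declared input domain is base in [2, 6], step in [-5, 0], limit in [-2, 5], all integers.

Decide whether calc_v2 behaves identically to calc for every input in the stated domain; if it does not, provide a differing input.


Changes here: min/max/abs usage differs; and local variable names differ; and constant usage differs; and statement counts differ; and arithmetic usage differs; the full 240-point sweep finds no disagreement.
verdict: equivalent


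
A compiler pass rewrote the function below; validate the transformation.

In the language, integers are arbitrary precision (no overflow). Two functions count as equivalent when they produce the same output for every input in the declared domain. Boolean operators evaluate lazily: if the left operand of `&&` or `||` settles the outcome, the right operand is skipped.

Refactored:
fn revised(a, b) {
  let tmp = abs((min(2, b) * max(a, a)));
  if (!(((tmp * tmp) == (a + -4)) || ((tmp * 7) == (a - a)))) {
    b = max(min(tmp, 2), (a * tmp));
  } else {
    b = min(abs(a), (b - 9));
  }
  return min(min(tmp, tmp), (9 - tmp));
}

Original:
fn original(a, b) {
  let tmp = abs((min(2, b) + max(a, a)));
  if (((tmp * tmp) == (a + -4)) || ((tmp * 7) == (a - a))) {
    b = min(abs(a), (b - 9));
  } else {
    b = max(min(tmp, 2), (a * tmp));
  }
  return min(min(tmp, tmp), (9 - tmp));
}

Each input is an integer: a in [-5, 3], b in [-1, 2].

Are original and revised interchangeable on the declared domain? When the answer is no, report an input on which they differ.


Run the pair on a=-5, b=-1.
original: tmp := 6 | (((tmp * tmp) == (a + -4)) || ((tmp * 7) == (a - a))): false | b := 2 | result 3
revised: tmp := 5 | (!(((tmp * tmp) == (a + -4)) || ((tmp * 7) == (a - a)))): true | b := 2 | result 4
3 vs 4 — the two versions disagree here.
verdict: not equivalent; witness: a=-5, b=-1
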